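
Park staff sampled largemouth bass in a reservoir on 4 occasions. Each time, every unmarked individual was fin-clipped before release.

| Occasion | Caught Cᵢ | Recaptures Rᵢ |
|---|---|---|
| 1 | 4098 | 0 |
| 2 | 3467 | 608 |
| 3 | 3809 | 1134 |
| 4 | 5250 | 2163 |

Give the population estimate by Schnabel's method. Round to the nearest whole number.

N ≈ 23,374

Marked at large before each occasion: Mᵢ = Σⱼ<ᵢ (Cⱼ − Rⱼ) → M1=0, M2=4098, M3=6957, M4=9632
Σ MᵢCᵢ = 0·4098 + 4098·3467 + 6957·3809 + 9632·5250 = 0 + 14207766 + 26499213 + 50568000 = 91274979
Σ Rᵢ = 0 + 608 + 1134 + 2163 = 3905
N̂ = 91274979 / 3905 ≈ 23373.9 → 23374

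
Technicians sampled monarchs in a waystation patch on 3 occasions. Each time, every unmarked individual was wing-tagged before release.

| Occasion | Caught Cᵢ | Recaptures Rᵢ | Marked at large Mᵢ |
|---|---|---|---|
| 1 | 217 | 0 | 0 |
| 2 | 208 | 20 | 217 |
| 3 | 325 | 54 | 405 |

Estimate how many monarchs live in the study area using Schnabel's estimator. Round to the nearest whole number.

N ≈ 2389

Σ MᵢCᵢ = 0·217 + 217·208 + 405·325 = 0 + 45136 + 131625 = 176761
Σ Rᵢ = 0 + 20 + 54 = 74
N̂ = 176761 / 74 ≈ 2388.7 → 2389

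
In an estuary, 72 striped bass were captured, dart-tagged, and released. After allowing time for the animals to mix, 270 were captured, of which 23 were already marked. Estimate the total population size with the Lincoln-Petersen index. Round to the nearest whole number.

N ≈ 845

N = (72 × 270) / 23 = 19440 / 23 ≈ 845.2 → 845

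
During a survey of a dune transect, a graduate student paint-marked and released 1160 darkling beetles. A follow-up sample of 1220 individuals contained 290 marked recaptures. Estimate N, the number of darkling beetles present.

N = (1160 × 1220) / 290 = 1415200 / 290 = 4880

N = 4880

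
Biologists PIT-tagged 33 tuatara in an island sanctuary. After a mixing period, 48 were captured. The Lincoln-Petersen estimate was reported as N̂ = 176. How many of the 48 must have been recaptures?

From N = M·C/R: R = M·C / N = 33·48 / 176 = 1584 / 176 = 9.

R = 9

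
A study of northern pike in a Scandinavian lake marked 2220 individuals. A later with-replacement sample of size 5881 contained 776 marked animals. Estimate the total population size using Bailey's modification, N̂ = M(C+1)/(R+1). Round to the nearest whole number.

N̂ = 2220·(5881+1)/(776+1) = 2220·5882/777 = 13058040/777 ≈ 16805.7 → 16806

N ≈ 16,806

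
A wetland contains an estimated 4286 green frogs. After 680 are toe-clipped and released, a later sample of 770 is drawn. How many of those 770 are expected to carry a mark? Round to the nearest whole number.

Expected recaptures E[R] = M·C / N.
E[R] = 680 × 770 / 4286 = 523600 / 4286 ≈ 122.2 → 122

expected recaptures ≈ 122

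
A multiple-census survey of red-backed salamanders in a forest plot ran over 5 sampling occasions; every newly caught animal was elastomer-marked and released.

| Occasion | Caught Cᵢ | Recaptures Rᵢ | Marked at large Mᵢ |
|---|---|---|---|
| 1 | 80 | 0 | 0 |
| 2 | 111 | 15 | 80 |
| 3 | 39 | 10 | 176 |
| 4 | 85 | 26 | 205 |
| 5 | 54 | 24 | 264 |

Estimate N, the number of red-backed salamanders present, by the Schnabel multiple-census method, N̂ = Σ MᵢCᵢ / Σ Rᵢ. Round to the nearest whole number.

Σ MᵢCᵢ = 0·80 + 80·111 + 176·39 + 205·85 + 264·54 = 0 + 8880 + 6864 + 17425 + 14256 = 47425
Σ Rᵢ = 0 + 15 + 10 + 26 + 24 = 75
N̂ = 47425 / 75 ≈ 632.3 → 632

N ≈ 632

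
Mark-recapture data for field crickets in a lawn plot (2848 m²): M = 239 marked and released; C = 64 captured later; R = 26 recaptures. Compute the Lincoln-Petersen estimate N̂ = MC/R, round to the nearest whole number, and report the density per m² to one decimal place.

N̂ = 239·64/26 = 15296/26 ≈ 588.3 → 588
Density = N̂ / area = 588 / 2848 ≈ 0.21 → 0.2 per m²

density ≈ 0.2 field crickets per m²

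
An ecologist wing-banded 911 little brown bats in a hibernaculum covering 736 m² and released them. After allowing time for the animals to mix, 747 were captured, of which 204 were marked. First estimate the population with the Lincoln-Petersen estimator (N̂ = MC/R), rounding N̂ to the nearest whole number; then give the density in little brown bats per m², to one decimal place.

N̂ = 911·747/204 = 680517/204 ≈ 3335.9 → 3336
Density = N̂ / area = 3336 / 736 ≈ 4.53 → 4.5 per m²

density ≈ 4.5 little brown bats per m²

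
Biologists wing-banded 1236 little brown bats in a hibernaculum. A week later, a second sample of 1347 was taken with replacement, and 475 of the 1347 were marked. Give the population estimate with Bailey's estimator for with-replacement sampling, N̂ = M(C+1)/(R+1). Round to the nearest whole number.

N ≈ 3500

N̂ = 1236·(1347+1)/(475+1) = 1236·1348/476 = 1666128/476 ≈ 3500.3 → 3500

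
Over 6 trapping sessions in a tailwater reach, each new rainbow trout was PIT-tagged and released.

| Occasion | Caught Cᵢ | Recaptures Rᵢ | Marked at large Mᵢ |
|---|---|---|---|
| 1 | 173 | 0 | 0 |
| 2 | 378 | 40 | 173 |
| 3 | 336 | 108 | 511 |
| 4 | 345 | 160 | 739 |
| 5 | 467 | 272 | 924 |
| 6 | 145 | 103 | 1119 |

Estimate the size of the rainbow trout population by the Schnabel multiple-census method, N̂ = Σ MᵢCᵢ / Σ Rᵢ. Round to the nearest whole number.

Σ MᵢCᵢ = 0·173 + 173·378 + 511·336 + 739·345 + 924·467 + 1119·145 = 0 + 65394 + 171696 + 254955 + 431508 + 162255 = 1085808
Σ Rᵢ = 0 + 40 + 108 + 160 + 272 + 103 = 683
N̂ = 1085808 / 683 ≈ 1589.8 → 1590

N ≈ 1590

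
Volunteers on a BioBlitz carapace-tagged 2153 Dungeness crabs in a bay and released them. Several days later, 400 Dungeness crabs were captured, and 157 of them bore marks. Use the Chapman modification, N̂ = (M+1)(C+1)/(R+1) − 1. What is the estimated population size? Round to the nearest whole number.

N̂ = (2153+1)(400+1)/(157+1) − 1 = 2154·401/158 − 1
= 863754/158 − 1 ≈ 5466.8 − 1 ≈ 5465.8 → 5466

N ≈ 5466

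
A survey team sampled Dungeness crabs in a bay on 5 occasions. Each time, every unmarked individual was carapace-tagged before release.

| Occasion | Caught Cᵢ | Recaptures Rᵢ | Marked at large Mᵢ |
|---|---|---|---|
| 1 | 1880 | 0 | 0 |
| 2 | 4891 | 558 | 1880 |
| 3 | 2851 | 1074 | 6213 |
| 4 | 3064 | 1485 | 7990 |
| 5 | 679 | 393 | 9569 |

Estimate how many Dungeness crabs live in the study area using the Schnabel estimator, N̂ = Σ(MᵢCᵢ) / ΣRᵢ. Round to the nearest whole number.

N ≈ 16,492

Σ MᵢCᵢ = 0·1880 + 1880·4891 + 6213·2851 + 7990·3064 + 9569·679 = 0 + 9195080 + 17713263 + 24481360 + 6497351 = 57887054
Σ Rᵢ = 0 + 558 + 1074 + 1485 + 393 = 3510
N̂ = 57887054 / 3510 ≈ 16492.0 → 16492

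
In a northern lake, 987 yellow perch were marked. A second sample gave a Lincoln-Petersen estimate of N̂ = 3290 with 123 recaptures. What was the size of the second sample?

C = 410

From N = M·C/R: C = N·R / M = 3290·123 / 987 = 404670 / 987 = 410.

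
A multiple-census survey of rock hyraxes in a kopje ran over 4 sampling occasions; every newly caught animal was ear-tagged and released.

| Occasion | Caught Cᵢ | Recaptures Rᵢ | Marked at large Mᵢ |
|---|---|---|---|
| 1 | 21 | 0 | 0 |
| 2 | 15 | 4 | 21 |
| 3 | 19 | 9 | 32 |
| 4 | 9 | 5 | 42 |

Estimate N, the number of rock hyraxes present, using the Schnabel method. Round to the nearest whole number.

N ≈ 72

Σ MᵢCᵢ = 0·21 + 21·15 + 32·19 + 42·9 = 0 + 315 + 608 + 378 = 1301
Σ Rᵢ = 0 + 4 + 9 + 5 = 18
N̂ = 1301 / 18 ≈ 72.3 → 72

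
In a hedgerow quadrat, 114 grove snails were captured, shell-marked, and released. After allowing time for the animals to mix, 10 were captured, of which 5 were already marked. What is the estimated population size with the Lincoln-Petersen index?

N = 228

If marked individuals mix randomly, R/C ≈ M/N, giving N ≈ M·C/R.
N = (114 × 10) / 5 = 1140 / 5 = 228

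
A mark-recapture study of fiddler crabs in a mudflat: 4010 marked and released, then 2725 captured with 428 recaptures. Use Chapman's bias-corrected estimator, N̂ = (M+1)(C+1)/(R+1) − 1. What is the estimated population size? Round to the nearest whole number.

N̂ = (4010+1)(2725+1)/(428+1) − 1 = 4011·2726/429 − 1
= 10933986/429 − 1 ≈ 25487.1 − 1 ≈ 25486.1 → 25486

N ≈ 25,486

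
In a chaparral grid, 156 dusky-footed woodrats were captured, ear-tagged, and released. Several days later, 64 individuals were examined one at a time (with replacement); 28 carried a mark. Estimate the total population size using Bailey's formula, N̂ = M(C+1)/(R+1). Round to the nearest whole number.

N ≈ 350

N̂ = 156·(64+1)/(28+1) = 156·65/29 = 10140/29 ≈ 349.7 → 350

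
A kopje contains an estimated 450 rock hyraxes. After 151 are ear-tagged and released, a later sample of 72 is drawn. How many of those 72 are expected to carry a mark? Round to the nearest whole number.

The marked fraction of the population is 151/450, so in a sample of 72 expect C·(M/N) marked.
E[R] = 151 × 72 / 450 = 10872 / 450 ≈ 24.2 → 24

expected recaptures ≈ 24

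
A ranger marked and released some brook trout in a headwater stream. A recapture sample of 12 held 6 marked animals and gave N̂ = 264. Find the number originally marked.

From N = M·C/R: M = N·R / C = 264·6 / 12 = 1584 / 12 = 132.

M = 132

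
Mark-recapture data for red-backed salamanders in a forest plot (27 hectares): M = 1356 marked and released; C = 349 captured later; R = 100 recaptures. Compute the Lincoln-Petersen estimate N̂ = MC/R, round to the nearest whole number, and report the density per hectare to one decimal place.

density ≈ 175.3 red-backed salamanders per hectare

N̂ = 1356·349/100 = 473244/100 ≈ 4732.4 → 4732
Density = N̂ / area = 4732 / 27 ≈ 175.26 → 175.3 per hectare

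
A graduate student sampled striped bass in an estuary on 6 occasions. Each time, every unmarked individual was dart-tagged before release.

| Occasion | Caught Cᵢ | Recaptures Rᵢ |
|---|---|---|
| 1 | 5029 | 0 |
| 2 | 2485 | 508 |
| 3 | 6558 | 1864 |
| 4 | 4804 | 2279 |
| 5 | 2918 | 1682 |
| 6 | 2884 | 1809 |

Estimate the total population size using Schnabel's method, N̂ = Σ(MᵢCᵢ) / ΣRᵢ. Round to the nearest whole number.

Marked at large before each occasion: Mᵢ = Σⱼ<ᵢ (Cⱼ − Rⱼ) → M1=0, M2=5029, M3=7006, M4=11700, M5=14225, M6=15461
Σ MᵢCᵢ = 0·5029 + 5029·2485 + 7006·6558 + 11700·4804 + 14225·2918 + 15461·2884 = 0 + 12497065 + 45945348 + 56206800 + 41508550 + 44589524 = 200747287
Σ Rᵢ = 0 + 508 + 1864 + 2279 + 1682 + 1809 = 8142
N̂ = 200747287 / 8142 ≈ 24655.8 → 24656

N ≈ 24,656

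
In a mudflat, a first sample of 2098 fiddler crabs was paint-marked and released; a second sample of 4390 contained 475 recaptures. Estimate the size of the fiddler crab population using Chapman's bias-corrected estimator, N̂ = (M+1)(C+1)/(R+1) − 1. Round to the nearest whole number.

N ≈ 19,362

N̂ = (2098+1)(4390+1)/(475+1) − 1 = 2099·4391/476 − 1
= 9216709/476 − 1 ≈ 19362.8 − 1 ≈ 19361.8 → 19362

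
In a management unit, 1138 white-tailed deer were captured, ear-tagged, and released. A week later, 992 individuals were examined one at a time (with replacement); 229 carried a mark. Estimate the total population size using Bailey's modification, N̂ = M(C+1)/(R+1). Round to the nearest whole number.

N ≈ 4913

N̂ = 1138·(992+1)/(229+1) = 1138·993/230 = 1130034/230 ≈ 4913.2 → 4913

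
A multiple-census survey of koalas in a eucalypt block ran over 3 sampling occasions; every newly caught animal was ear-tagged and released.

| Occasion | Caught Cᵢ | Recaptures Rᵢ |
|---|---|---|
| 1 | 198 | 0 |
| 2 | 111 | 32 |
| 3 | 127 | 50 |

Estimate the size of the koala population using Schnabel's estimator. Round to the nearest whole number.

Marked at large before each occasion: Mᵢ = Σⱼ<ᵢ (Cⱼ − Rⱼ) → M1=0, M2=198, M3=277
Σ MᵢCᵢ = 0·198 + 198·111 + 277·127 = 0 + 21978 + 35179 = 57157
Σ Rᵢ = 0 + 32 + 50 = 82
N̂ = 57157 / 82 ≈ 697.0 → 697

N ≈ 697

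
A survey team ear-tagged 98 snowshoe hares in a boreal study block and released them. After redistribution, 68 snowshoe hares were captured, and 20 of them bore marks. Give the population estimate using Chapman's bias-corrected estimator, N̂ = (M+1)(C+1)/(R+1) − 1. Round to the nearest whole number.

N ≈ 324

N̂ = (98+1)(68+1)/(20+1) − 1 = 99·69/21 − 1
= 6831/21 − 1 ≈ 325.3 − 1 ≈ 324.3 → 324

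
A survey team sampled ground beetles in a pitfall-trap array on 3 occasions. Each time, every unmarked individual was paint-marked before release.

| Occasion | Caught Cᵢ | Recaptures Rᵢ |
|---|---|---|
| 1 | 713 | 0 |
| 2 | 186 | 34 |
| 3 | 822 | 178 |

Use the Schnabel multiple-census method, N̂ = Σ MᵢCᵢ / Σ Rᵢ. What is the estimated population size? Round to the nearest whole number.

Marked at large before each occasion: Mᵢ = Σⱼ<ᵢ (Cⱼ − Rⱼ) → M1=0, M2=713, M3=865
Σ MᵢCᵢ = 0·713 + 713·186 + 865·822 = 0 + 132618 + 711030 = 843648
Σ Rᵢ = 0 + 34 + 178 = 212
N̂ = 843648 / 212 ≈ 3979.47 → 3979

N ≈ 3979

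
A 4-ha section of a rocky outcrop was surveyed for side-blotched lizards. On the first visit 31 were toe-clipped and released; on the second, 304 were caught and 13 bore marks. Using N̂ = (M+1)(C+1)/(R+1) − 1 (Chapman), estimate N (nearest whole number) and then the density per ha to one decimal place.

density ≈ 174.0 side-blotched lizards per ha

N̂ = 32·305/14 − 1 = 9760/14 − 1 ≈ 696.1 → 696
Density = N̂ / area = 696 / 4 = 174.0 per ha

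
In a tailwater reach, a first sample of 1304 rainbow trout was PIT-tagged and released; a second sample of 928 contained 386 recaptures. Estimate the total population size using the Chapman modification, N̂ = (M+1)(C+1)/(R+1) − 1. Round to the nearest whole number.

N̂ = (1304+1)(928+1)/(386+1) − 1 = 1305·929/387 − 1
= 1212345/387 − 1 ≈ 3132.7 − 1 ≈ 3131.7 → 3132

N ≈ 3132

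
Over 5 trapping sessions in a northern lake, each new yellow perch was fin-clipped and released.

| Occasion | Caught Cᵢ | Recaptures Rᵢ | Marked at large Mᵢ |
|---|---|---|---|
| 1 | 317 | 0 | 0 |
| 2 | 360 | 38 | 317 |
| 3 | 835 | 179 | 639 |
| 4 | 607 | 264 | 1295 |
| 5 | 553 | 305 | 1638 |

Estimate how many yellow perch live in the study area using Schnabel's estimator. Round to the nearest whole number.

Σ MᵢCᵢ = 0·317 + 317·360 + 639·835 + 1295·607 + 1638·553 = 0 + 114120 + 533565 + 786065 + 905814 = 2339564
Σ Rᵢ = 0 + 38 + 179 + 264 + 305 = 786
N̂ = 2339564 / 786 ≈ 2976.5 → 2977

N ≈ 2977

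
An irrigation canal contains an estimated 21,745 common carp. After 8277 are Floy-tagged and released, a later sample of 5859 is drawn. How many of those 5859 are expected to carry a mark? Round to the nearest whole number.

Expected recaptures E[R] = M·C / N.
E[R] = 8277 × 5859 / 21745 = 48494943 / 21745 ≈ 2230.2 → 2230

expected recaptures ≈ 2230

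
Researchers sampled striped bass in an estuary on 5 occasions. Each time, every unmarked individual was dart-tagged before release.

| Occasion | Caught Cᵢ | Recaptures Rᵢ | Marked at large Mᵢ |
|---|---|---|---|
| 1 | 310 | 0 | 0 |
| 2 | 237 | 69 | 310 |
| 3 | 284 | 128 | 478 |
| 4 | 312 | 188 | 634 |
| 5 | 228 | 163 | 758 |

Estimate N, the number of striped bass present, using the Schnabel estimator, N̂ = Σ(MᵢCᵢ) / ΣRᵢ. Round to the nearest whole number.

Σ MᵢCᵢ = 0·310 + 310·237 + 478·284 + 634·312 + 758·228 = 0 + 73470 + 135752 + 197808 + 172824 = 579854
Σ Rᵢ = 0 + 69 + 128 + 188 + 163 = 548
N̂ = 579854 / 548 ≈ 1058.1 → 1058

N ≈ 1058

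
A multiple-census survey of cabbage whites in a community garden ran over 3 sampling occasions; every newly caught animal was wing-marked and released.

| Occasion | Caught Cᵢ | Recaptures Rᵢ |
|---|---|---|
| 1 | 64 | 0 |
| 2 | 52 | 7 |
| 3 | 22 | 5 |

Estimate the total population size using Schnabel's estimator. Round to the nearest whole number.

N ≈ 477

Marked at large before each occasion: Mᵢ = Σⱼ<ᵢ (Cⱼ − Rⱼ) → M1=0, M2=64, M3=109
Σ MᵢCᵢ = 0·64 + 64·52 + 109·22 = 0 + 3328 + 2398 = 5726
Σ Rᵢ = 0 + 7 + 5 = 12
N̂ = 5726 / 12 ≈ 477.2 → 477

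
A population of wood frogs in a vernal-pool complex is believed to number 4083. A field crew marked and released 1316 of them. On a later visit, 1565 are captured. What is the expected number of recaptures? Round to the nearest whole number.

The marked fraction of the population is 1316/4083, so in a sample of 1565 expect C·(M/N) marked.
E[R] = 1316 × 1565 / 4083 = 2059540 / 4083 ≈ 504.4 → 504

expected recaptures ≈ 504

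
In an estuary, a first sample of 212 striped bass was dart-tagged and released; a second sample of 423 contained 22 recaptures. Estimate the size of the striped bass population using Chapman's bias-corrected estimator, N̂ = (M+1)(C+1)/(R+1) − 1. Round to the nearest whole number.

N ≈ 3926

N̂ = (212+1)(423+1)/(22+1) − 1 = 213·424/23 − 1
= 90312/23 − 1 ≈ 3926.6 − 1 ≈ 3925.6 → 3926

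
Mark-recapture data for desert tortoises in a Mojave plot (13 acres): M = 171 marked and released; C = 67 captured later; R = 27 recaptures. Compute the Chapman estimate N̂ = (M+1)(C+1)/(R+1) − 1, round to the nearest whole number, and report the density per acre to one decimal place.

density ≈ 32.1 desert tortoises per acre

N̂ = 172·68/28 − 1 = 11696/28 − 1 ≈ 416.7 → 417
Density = N̂ / area = 417 / 13 ≈ 32.08 → 32.1 per acre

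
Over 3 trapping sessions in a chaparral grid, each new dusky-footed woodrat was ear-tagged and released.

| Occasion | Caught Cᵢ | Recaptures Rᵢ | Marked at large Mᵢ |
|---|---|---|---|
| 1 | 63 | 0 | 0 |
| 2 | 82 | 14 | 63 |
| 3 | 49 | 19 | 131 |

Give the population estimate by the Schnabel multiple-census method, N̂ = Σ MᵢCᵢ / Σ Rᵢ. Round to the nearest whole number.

Σ MᵢCᵢ = 0·63 + 63·82 + 131·49 = 0 + 5166 + 6419 = 11585
Σ Rᵢ = 0 + 14 + 19 = 33
N̂ = 11585 / 33 ≈ 351.1 → 351

N ≈ 351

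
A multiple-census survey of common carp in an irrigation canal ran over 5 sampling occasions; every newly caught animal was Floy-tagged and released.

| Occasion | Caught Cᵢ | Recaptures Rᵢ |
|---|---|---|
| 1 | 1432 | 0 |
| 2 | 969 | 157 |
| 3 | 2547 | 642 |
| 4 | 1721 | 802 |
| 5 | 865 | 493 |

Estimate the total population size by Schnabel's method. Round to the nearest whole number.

Marked at large before each occasion: Mᵢ = Σⱼ<ᵢ (Cⱼ − Rⱼ) → M1=0, M2=1432, M3=2244, M4=4149, M5=5068
Σ MᵢCᵢ = 0·1432 + 1432·969 + 2244·2547 + 4149·1721 + 5068·865 = 0 + 1387608 + 5715468 + 7140429 + 4383820 = 18627325
Σ Rᵢ = 0 + 157 + 642 + 802 + 493 = 2094
N̂ = 18627325 / 2094 ≈ 8895.6 → 8896

N ≈ 8896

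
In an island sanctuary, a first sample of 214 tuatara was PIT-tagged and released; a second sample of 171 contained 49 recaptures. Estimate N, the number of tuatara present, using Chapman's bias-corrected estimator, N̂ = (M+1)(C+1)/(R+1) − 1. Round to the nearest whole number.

N ≈ 739

N̂ = (214+1)(171+1)/(49+1) − 1 = 215·172/50 − 1
= 36980/50 − 1 ≈ 739.6 − 1 ≈ 738.6 → 739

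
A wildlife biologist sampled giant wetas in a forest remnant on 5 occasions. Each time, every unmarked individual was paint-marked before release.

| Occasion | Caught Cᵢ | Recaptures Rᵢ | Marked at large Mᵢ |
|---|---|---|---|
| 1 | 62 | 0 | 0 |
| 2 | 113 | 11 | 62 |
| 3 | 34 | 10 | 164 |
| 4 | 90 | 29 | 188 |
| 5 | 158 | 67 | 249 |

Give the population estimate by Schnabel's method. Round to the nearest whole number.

N ≈ 588

Σ MᵢCᵢ = 0·62 + 62·113 + 164·34 + 188·90 + 249·158 = 0 + 7006 + 5576 + 16920 + 39342 = 68844
Σ Rᵢ = 0 + 11 + 10 + 29 + 67 = 117
N̂ = 68844 / 117 ≈ 588.4 → 588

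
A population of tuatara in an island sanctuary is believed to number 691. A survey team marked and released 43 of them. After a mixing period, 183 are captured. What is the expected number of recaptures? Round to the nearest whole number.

expected recaptures ≈ 11

The marked fraction of the population is 43/691, so in a sample of 183 expect C·(M/N) marked.
E[R] = 43 × 183 / 691 = 7869 / 691 ≈ 11.4 → 11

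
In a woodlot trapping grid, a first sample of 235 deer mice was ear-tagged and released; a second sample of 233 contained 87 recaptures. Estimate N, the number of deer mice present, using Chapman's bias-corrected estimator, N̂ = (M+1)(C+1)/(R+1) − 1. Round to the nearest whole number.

N̂ = (235+1)(233+1)/(87+1) − 1 = 236·234/88 − 1
= 55224/88 − 1 ≈ 627.5 − 1 ≈ 626.5 → 627

N ≈ 627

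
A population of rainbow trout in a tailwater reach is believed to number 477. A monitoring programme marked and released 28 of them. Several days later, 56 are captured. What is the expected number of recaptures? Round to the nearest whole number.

The marked fraction of the population is 28/477, so in a sample of 56 expect C·(M/N) marked.
E[R] = 28 × 56 / 477 = 1568 / 477 ≈ 3.3 → 3

expected recaptures ≈ 3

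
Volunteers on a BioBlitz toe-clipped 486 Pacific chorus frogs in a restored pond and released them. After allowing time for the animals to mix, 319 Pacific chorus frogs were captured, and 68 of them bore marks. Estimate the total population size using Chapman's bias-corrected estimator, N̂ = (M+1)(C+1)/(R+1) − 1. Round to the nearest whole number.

N ≈ 2258

N̂ = (486+1)(319+1)/(68+1) − 1 = 487·320/69 − 1
= 155840/69 − 1 ≈ 2258.6 − 1 ≈ 2257.6 → 2258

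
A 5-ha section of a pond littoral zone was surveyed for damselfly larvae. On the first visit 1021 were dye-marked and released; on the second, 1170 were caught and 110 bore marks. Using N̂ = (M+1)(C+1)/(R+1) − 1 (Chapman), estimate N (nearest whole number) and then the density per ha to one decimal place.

N̂ = 1022·1171/111 − 1 = 1196762/111 − 1 ≈ 10780.6 → 10781
Density = N̂ / area = 10781 / 5 ≈ 2156.20 → 2156.2 per ha

density ≈ 2156.2 damselfly larvae per ha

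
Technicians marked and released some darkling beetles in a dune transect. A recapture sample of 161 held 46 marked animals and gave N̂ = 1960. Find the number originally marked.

From N = M·C/R: M = N·R / C = 1960·46 / 161 = 90160 / 161 = 560.

M = 560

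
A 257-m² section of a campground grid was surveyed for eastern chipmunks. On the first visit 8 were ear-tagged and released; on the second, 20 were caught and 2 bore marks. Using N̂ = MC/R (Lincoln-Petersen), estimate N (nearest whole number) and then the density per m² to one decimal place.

N̂ = 8·20/2 = 160/2 = 80
Density = N̂ / area = 80 / 257 ≈ 0.31 → 0.3 per m²

density ≈ 0.3 eastern chipmunks per m²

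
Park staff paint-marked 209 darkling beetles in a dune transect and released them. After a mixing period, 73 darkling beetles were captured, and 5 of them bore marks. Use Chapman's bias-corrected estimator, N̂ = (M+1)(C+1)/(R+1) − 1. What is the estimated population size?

N̂ = (209+1)(73+1)/(5+1) − 1 = 210·74/6 − 1
= 15540/6 − 1 = 2590 − 1 = 2589

N = 2589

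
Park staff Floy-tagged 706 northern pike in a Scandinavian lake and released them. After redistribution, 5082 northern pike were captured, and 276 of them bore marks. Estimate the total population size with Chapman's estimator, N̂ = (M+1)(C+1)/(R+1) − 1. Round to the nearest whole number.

N ≈ 12,973

N̂ = (706+1)(5082+1)/(276+1) − 1 = 707·5083/277 − 1
= 3593681/277 − 1 ≈ 12973.6 − 1 ≈ 12972.6 → 12973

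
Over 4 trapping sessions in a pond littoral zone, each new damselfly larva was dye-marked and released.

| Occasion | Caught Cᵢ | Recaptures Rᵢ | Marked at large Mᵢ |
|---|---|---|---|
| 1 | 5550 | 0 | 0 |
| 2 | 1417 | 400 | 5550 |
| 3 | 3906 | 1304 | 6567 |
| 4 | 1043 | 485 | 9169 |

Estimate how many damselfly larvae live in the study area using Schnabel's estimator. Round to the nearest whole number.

N ≈ 19,679

Σ MᵢCᵢ = 0·5550 + 5550·1417 + 6567·3906 + 9169·1043 = 0 + 7864350 + 25650702 + 9563267 = 43078319
Σ Rᵢ = 0 + 400 + 1304 + 485 = 2189
N̂ = 43078319 / 2189 ≈ 19679.45 → 19679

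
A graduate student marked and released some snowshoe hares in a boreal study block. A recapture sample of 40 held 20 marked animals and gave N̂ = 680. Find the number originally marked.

From N = M·C/R: M = N·R / C = 680·20 / 40 = 13600 / 40 = 340.

M = 340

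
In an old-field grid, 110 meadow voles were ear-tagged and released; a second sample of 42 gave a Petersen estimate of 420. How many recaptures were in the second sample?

From N = M·C/R: R = M·C / N = 110·42 / 420 = 4620 / 420 = 11.

R = 11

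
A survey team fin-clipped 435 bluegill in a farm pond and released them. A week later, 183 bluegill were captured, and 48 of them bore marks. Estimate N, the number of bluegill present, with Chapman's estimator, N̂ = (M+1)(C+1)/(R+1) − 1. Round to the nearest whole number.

N ≈ 1636

N̂ = (435+1)(183+1)/(48+1) − 1 = 436·184/49 − 1
= 80224/49 − 1 ≈ 1637.2 − 1 ≈ 1636.2 → 1636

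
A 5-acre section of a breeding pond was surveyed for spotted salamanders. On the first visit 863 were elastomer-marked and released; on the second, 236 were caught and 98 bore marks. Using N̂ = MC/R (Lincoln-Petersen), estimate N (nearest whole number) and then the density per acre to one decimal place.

density ≈ 415.6 spotted salamanders per acre

N̂ = 863·236/98 = 203668/98 ≈ 2078.2 → 2078
Density = N̂ / area = 2078 / 5 ≈ 415.60 → 415.6 per acre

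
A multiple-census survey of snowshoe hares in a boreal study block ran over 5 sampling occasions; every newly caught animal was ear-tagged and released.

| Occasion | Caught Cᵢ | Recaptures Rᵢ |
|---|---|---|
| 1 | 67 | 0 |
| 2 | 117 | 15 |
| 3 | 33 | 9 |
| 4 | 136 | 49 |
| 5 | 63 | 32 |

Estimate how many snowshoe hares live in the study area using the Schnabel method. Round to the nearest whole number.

N ≈ 546

Marked at large before each occasion: Mᵢ = Σⱼ<ᵢ (Cⱼ − Rⱼ) → M1=0, M2=67, M3=169, M4=193, M5=280
Σ MᵢCᵢ = 0·67 + 67·117 + 169·33 + 193·136 + 280·63 = 0 + 7839 + 5577 + 26248 + 17640 = 57304
Σ Rᵢ = 0 + 15 + 9 + 49 + 32 = 105
N̂ = 57304 / 105 ≈ 545.8 → 546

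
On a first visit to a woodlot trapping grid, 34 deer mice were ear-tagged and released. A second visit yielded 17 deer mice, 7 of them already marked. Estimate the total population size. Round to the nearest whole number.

N ≈ 83

If marked individuals mix randomly, R/C ≈ M/N, giving N ≈ M·C/R.
N = (34 × 17) / 7 = 578 / 7 ≈ 82.6 → 83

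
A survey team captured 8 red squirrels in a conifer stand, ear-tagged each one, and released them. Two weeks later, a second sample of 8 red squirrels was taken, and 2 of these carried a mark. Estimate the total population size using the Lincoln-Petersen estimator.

The marked fraction in the recapture sample should equal the marked fraction in the population: 2/8 = 8/N.
N = (8 × 8) / 2 = 64 / 2 = 32

N = 32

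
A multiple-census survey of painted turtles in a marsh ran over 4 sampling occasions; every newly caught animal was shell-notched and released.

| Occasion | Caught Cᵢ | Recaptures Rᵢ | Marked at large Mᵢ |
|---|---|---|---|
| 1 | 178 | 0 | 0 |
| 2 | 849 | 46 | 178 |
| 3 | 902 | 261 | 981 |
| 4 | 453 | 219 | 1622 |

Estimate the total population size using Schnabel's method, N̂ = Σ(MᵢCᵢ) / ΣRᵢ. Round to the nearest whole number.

N ≈ 3366

Σ MᵢCᵢ = 0·178 + 178·849 + 981·902 + 1622·453 = 0 + 151122 + 884862 + 734766 = 1770750
Σ Rᵢ = 0 + 46 + 261 + 219 = 526
N̂ = 1770750 / 526 ≈ 3366.4 → 3366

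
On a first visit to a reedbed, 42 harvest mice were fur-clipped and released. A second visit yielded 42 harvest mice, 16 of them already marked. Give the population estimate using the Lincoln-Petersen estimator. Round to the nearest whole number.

The marked fraction in the recapture sample should equal the marked fraction in the population: 16/42 = 42/N.
N = (42 × 42) / 16 = 1764 / 16 ≈ 110.2 → 110

N ≈ 110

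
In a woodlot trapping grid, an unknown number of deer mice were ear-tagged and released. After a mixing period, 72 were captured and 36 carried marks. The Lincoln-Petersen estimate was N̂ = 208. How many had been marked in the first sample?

M = 104

From N = M·C/R: M = N·R / C = 208·36 / 72 = 7488 / 72 = 104.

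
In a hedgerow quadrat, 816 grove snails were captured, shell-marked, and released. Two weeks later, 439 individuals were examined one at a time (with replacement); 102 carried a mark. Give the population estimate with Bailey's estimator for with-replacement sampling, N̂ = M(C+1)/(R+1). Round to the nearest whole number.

N ≈ 3486

N̂ = 816·(439+1)/(102+1) = 816·440/103 = 359040/103 ≈ 3485.8 → 3486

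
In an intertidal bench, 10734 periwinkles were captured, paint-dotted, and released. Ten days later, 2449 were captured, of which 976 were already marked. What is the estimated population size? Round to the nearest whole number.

Lincoln-Petersen assumes M/N = R/C, so N = M·C / R.
N = (10734 × 2449) / 976 = 26287566 / 976 ≈ 26934.0 → 26934

N ≈ 26,934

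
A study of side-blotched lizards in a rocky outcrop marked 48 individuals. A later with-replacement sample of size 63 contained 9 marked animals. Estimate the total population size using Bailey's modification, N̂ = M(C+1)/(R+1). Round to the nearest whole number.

N̂ = 48·(63+1)/(9+1) = 48·64/10 = 3072/10 ≈ 307.2 → 307

N ≈ 307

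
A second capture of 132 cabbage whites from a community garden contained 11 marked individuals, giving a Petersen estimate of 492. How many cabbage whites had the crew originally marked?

M = 41

From N = M·C/R: M = N·R / C = 492·11 / 132 = 5412 / 132 = 41.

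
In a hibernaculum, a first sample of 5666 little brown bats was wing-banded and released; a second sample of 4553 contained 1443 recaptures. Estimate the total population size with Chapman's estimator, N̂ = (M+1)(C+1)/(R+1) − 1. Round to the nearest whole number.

N ≈ 17,871

N̂ = (5666+1)(4553+1)/(1443+1) − 1 = 5667·4554/1444 − 1
= 25807518/1444 − 1 ≈ 17872.2 − 1 ≈ 17871.2 → 17871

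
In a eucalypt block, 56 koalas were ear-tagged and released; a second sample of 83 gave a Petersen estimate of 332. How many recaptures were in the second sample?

From N = M·C/R: R = M·C / N = 56·83 / 332 = 4648 / 332 = 14.

R = 14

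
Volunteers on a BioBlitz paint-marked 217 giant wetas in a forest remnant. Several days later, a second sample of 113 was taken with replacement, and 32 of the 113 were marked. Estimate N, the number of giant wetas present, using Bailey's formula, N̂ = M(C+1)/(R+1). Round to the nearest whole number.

N ≈ 750

N̂ = 217·(113+1)/(32+1) = 217·114/33 = 24738/33 ≈ 749.6 → 750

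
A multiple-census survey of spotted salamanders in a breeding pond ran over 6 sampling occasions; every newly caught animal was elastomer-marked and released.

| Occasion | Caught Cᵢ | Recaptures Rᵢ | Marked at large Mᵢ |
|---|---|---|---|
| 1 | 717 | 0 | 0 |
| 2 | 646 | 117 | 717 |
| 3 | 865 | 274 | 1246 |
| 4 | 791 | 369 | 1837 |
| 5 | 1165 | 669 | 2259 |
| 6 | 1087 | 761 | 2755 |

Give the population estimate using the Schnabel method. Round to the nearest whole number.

N ≈ 3936

Σ MᵢCᵢ = 0·717 + 717·646 + 1246·865 + 1837·791 + 2259·1165 + 2755·1087 = 0 + 463182 + 1077790 + 1453067 + 2631735 + 2994685 = 8620459
Σ Rᵢ = 0 + 117 + 274 + 369 + 669 + 761 = 2190
N̂ = 8620459 / 2190 ≈ 3936.3 → 3936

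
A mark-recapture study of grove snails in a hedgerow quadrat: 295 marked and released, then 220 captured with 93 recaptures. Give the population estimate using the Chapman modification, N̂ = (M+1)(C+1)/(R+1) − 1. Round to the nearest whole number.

N̂ = (295+1)(220+1)/(93+1) − 1 = 296·221/94 − 1
= 65416/94 − 1 ≈ 695.9 − 1 ≈ 694.9 → 695

N ≈ 695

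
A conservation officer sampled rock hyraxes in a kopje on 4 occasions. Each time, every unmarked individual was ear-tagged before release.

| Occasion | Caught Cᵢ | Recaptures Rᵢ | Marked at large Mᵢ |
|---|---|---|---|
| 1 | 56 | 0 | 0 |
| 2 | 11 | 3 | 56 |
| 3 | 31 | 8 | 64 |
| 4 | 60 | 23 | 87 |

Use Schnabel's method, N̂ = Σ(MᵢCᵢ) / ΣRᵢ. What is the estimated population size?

N = 230

Σ MᵢCᵢ = 0·56 + 56·11 + 64·31 + 87·60 = 0 + 616 + 1984 + 5220 = 7820
Σ Rᵢ = 0 + 3 + 8 + 23 = 34
N̂ = 7820 / 34 = 230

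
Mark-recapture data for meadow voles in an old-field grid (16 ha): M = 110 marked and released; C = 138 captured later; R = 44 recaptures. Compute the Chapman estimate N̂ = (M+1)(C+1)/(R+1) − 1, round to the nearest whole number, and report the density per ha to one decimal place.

density ≈ 21.4 meadow voles per ha

N̂ = 111·139/45 − 1 = 15429/45 − 1 ≈ 341.9 → 342
Density = N̂ / area = 342 / 16 ≈ 21.38 → 21.4 per ha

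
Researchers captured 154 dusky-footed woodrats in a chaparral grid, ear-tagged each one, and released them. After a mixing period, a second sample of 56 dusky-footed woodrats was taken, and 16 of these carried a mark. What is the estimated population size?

The marked fraction in the recapture sample should equal the marked fraction in the population: 16/56 = 154/N.
N = (154 × 56) / 16 = 8624 / 16 = 539

N = 539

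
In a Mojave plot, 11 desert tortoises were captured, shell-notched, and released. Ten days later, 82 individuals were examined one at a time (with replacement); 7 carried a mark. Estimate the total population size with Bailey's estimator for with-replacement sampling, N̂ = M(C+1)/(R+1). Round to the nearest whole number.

N ≈ 114

N̂ = 11·(82+1)/(7+1) = 11·83/8 = 913/8 ≈ 114.1 → 114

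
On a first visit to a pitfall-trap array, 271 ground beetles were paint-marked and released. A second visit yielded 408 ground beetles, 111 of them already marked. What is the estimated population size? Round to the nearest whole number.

N ≈ 996

If marked individuals mix randomly, R/C ≈ M/N, giving N ≈ M·C/R.
N = (271 × 408) / 111 = 110568 / 111 ≈ 996.1 → 996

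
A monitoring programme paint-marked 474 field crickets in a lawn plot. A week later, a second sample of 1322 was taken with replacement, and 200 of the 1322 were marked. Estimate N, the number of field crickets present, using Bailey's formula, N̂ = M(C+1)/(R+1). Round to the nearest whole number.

N ≈ 3120

N̂ = 474·(1322+1)/(200+1) = 474·1323/201 = 627102/201 ≈ 3119.9 → 3120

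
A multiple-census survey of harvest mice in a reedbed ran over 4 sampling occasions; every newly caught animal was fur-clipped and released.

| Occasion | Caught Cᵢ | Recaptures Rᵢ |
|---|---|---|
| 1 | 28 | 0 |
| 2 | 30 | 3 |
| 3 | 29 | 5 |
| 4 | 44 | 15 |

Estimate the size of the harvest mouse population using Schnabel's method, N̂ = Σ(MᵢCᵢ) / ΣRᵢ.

N = 257

Marked at large before each occasion: Mᵢ = Σⱼ<ᵢ (Cⱼ − Rⱼ) → M1=0, M2=28, M3=55, M4=79
Σ MᵢCᵢ = 0·28 + 28·30 + 55·29 + 79·44 = 0 + 840 + 1595 + 3476 = 5911
Σ Rᵢ = 0 + 3 + 5 + 15 = 23
N̂ = 5911 / 23 = 257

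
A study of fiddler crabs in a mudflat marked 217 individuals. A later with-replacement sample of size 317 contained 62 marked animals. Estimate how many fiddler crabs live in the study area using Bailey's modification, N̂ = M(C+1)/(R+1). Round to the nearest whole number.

N̂ = 217·(317+1)/(62+1) = 217·318/63 = 69006/63 ≈ 1095.3 → 1095

N ≈ 1095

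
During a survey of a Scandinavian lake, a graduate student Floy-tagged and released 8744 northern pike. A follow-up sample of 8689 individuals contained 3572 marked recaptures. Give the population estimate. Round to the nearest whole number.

N ≈ 21,270

N = (8744 × 8689) / 3572 = 75976616 / 3572 ≈ 21270.0 → 21270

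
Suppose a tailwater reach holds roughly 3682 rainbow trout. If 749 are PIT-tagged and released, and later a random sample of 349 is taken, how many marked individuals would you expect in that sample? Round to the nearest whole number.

expected recaptures ≈ 71

Expected recaptures E[R] = M·C / N.
E[R] = 749 × 349 / 3682 = 261401 / 3682 ≈ 71.0 → 71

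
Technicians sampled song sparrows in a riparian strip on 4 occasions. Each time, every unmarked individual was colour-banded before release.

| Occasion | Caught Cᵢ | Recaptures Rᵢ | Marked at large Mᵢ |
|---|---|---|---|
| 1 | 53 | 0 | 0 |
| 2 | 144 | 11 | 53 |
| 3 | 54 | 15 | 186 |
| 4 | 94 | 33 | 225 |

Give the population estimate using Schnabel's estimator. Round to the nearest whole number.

N ≈ 658

Σ MᵢCᵢ = 0·53 + 53·144 + 186·54 + 225·94 = 0 + 7632 + 10044 + 21150 = 38826
Σ Rᵢ = 0 + 11 + 15 + 33 = 59
N̂ = 38826 / 59 ≈ 658.1 → 658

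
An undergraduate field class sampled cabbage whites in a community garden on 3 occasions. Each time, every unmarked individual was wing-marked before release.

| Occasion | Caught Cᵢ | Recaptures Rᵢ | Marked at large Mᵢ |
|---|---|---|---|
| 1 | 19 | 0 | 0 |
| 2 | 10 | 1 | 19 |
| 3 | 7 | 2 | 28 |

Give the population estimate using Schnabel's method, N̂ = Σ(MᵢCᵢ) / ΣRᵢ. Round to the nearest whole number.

Σ MᵢCᵢ = 0·19 + 19·10 + 28·7 = 0 + 190 + 196 = 386
Σ Rᵢ = 0 + 1 + 2 = 3
N̂ = 386 / 3 ≈ 128.7 → 129

N ≈ 129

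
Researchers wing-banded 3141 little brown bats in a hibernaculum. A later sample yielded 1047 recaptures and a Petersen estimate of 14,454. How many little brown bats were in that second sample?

From N = M·C/R: C = N·R / M = 14454·1047 / 3141 = 15133338 / 3141 = 4818.

C = 4818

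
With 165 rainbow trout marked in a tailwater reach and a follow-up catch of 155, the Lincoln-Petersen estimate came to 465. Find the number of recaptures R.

R = 55

From N = M·C/R: R = M·C / N = 165·155 / 465 = 25575 / 465 = 55.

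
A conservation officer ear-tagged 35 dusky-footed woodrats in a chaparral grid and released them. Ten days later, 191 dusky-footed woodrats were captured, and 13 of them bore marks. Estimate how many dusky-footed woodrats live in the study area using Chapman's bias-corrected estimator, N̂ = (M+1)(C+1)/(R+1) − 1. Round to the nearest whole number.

N ≈ 493

N̂ = (35+1)(191+1)/(13+1) − 1 = 36·192/14 − 1
= 6912/14 − 1 ≈ 493.7 − 1 ≈ 492.7 → 493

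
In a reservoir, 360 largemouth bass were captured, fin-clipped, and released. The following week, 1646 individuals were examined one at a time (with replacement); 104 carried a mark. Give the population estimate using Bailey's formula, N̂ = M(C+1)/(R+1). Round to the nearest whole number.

N ≈ 5647

N̂ = 360·(1646+1)/(104+1) = 360·1647/105 = 592920/105 ≈ 5646.9 → 5647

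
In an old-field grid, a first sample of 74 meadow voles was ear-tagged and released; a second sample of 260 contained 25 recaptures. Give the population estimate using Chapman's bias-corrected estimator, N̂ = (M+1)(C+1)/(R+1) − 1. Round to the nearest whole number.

N ≈ 752

N̂ = (74+1)(260+1)/(25+1) − 1 = 75·261/26 − 1
= 19575/26 − 1 ≈ 752.9 − 1 ≈ 751.9 → 752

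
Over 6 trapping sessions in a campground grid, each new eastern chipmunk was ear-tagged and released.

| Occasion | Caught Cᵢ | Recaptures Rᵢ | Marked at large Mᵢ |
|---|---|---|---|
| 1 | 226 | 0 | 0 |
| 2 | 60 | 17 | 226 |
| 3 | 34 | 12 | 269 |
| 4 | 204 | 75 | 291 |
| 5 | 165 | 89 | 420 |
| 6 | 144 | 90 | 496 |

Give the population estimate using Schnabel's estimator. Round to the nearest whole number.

N ≈ 787

Σ MᵢCᵢ = 0·226 + 226·60 + 269·34 + 291·204 + 420·165 + 496·144 = 0 + 13560 + 9146 + 59364 + 69300 + 71424 = 222794
Σ Rᵢ = 0 + 17 + 12 + 75 + 89 + 90 = 283
N̂ = 222794 / 283 ≈ 787.3 → 787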